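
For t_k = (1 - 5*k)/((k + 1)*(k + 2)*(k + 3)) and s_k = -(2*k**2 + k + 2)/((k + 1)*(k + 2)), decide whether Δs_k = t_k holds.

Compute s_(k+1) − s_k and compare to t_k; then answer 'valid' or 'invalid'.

s_(k+1) = (-k - 2*(k + 1)**2 - 3)/((k + 2)*(k + 3))
s_(k+1) − s_k = (1 - 5*k)/(k**3 + 6*k**2 + 11*k + 6)
(s_(k+1) − s_k) − t_k = 0

valid (s_(k+1) − s_k reduces to t_k)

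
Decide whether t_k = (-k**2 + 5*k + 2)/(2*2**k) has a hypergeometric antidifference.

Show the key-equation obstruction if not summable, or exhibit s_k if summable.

Compute t_(k+1)/t_k: get (k**2 - 3*k - 6)/(2*(k**2 - 5*k - 2)).
Take A(k)=1/2, B(k)=1, C(k)=k**2 - 5*k - 2.
Need (1/2)·f(k+1) − (1)·f(k) = k**2 - 5*k - 2.
From deg A=0, deg B=0, deg C=2: d=2.
Solve for f: f(k) = -2*(k - 4)*(k + 1) (degree 2 ≤ 2).
So s_k = (B(k−1)f/C)·t_k = (-2*(k - 4)*(k + 1)/(k**2 - 5*k - 2))·t_k = (k**2 - 3*k - 4)/2**k.
Δs = (-k**2 + 5*k + 2)/(2*2**k), as required.

Yes. s_k = (k**2 - 3*k - 4)/2**k.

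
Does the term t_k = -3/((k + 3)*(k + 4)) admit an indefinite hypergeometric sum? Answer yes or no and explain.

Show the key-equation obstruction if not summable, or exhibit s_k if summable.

The ratio is (k + 3)/(k + 5).
Gosper form: A/B · C(k+1)/C(k) with A=k + 3, B=k + 5, C=1.
f must satisfy (k + 3)·f(k+1) − (k + 4)·f(k) = 1.
Degrees (1,1,0) ⇒ d ≤ 1.
Coefficient equations give f(k) = k/3.
Get s_k = R·t_k = -k/(k + 3) with R(k) = B(k−1)f(k)/C(k) = k*(k + 4)/3.
Δs = -3/(k**2 + 7*k + 12), as required.

Yes. s_k = -k/(k + 3).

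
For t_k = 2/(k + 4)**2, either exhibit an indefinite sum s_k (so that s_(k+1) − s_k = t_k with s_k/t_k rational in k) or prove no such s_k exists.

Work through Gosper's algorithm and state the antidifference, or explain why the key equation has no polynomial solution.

r(k) = (k + 4)**2/(k + 5)**2 after simplifying.
Take A(k)=k**2 + 8*k + 16, B(k)=k**2 + 10*k + 25, C(k)=1.
Solve (k**2 + 8*k + 16)·f(k+1) − (k**2 + 8*k + 16)·f(k) = 1.
deg f ≤ 0 (via 2,2,0).
Generic f = c0 gives residual -1; -1 = 0 cannot hold, so t_k is not Gosper-summable.

none (Gosper's algorithm certifies no s_k)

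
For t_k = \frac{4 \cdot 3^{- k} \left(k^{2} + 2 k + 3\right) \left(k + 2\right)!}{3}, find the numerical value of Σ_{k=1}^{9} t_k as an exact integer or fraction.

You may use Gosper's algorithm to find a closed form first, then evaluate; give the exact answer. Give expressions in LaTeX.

Step 1: r(k) = (k + 3)*(2*k + (k + 1)**2 + 5)/(3*(k**2 + 2*k + 3)).
Normal form (A,B,C) = (k/3 + 1, 1, k**2 + 2*k + 3).
Solve (k/3 + 1)·f(k+1) − (1)·f(k) = k**2 + 2*k + 3.
From deg A=1, deg B=0, deg C=2: d=1.
Match coefficients ⇒ f(k) = 3*(k + 1).
Then R = B(k−1)f/C = 3*(k + 1)/(k**2 + 2*k + 3), so s_k = R(k)·t_k = 4*(k + 1)*factorial(k + 2)/3**k.
Verify: 4*(k**2 + 2*k + 3)*factorial(k + 2)/(3*3**k) matches t_k.
Evaluate s at k=10 and k=1: 86732800/243 and 16; difference 86728912/243.

Σ = 86728912/243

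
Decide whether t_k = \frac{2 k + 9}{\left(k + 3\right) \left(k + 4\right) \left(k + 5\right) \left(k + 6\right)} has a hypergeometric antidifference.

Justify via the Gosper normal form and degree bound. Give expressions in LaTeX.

Ratio r(k) = (k + 3)*(2*k + 11)/((k + 7)*(2*k + 9)).
So A=k + 3 and B=k + 7, with C=k + 9/2.
Solve (k + 3)·f(k+1) − (k + 6)·f(k) = k + 9/2.
From deg A=1, deg B=1, deg C=1: d=3.
Solving with deg f ≤ 3: f(k) = k*(k + 4)*(k + 8)/30.
R(k) = B(k−1)·f(k)/C(k) = k*(k + 4)*(k + 6)*(k + 8)/(15*(2*k + 9)); s_k = R·t_k = k*(k + 8)/(15*(k**2 + 8*k + 15)).
Check: Δs_k = (2*k + 9)/(k**4 + 18*k**3 + 119*k**2 + 342*k + 360). ✓

Yes. s_k = \frac{k \left(k + 8\right)}{15 \left(k^{2} + 8 k + 15\right)}.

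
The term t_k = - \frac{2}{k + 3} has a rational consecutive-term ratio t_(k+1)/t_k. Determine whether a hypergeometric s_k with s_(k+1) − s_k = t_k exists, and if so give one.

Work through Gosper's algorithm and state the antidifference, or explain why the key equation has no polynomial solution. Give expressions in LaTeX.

none — t_k is not Gosper-summable

Compute t_(k+1)/t_k: get (k + 3)/(k + 4).
Gosper form: A/B · C(k+1)/C(k) with A=k + 3, B=k + 4, C=1.
Set up (k + 3)·f(k+1) − (k + 3)·f(k) − (1) = 0.
deg f ≤ 0 (via 1,1,0).
Write f(k) = c0. Then LHS − RHS = -1, requiring -1 = 0: contradictory. No certificate.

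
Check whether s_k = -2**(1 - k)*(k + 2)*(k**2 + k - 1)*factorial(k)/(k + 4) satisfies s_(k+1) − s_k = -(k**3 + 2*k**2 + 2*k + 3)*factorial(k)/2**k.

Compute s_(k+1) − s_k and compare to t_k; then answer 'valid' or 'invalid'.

Invalid: residual 2**(1 - k)*(k**4 + 6*k**3 + 8*k**2 + 9*k + 14)*factorial(k)/((k + 4)*(k + 5)) ≠ 0.

s_(k+1) = -(k + 3)*(k**2 + 3*k + 1)*factorial(k + 1)/(2**k*(k + 5))
s_(k+1) − s_k = -(k**5 + 9*k**4 + 28*k**3 + 45*k**2 + 49*k + 32)*factorial(k)/(2**k*(k + 4)*(k + 5))
(s_(k+1) − s_k) − t_k = 2**(1 - k)*(k**4 + 6*k**3 + 8*k**2 + 9*k + 14)*factorial(k)/((k + 4)*(k + 5))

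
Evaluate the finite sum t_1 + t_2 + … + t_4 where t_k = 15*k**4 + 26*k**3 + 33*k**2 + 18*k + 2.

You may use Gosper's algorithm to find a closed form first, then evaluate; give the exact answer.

Σ = 9088

r(k) = (15*k**4 + 86*k**3 + 201*k**2 + 222*k + 94)/(15*k**4 + 26*k**3 + 33*k**2 + 18*k + 2) after simplifying.
Factor: A=1; B=1; C=k**4 + 26*k**3/15 + 11*k**2/5 + 6*k/5 + 2/15.
Key eq: (1)·f(k+1) = (1)·f(k) + (k**4 + 26*k**3/15 + 11*k**2/5 + 6*k/5 + 2/15).
deg f ≤ 5 (via 0,0,4).
Solve for f: f(k) = k*(3*k**4 - k**3 + 3*k**2 - k - 2)/15 (degree 5 ≤ 5).
Get s_k = R·t_k = k*(3*k**4 - k**3 + 3*k**2 - k - 2) with R(k) = B(k−1)f(k)/C(k) = k*(3*k**4 - k**3 + 3*k**2 - k - 2)/(15*k**4 + 26*k**3 + 33*k**2 + 18*k + 2).
Verify: 15*k**4 + 26*k**3 + 33*k**2 + 18*k + 2 matches t_k.
Telescoping: Σ = s_(5) − s_(1) = 9090 − (2) = 9088.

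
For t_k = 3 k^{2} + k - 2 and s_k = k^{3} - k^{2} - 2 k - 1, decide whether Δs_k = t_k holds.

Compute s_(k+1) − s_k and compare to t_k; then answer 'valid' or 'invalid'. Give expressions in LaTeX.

valid; difference matches t_k

s_(k+1) = k**3 + 2*k**2 - k - 3
s_(k+1) − s_k = 3*k**2 + k - 2
(s_(k+1) − s_k) − t_k = 0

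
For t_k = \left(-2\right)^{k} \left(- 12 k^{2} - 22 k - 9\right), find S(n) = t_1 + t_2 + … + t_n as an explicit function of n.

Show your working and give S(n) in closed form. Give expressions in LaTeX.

S(n) = - 8 \left(-2\right)^{n} n^{2} - 20 \left(-2\right)^{n} n - 10 \left(-2\right)^{n} + 10

Step 1: r(k) = 2*(-12*k**2 - 46*k - 43)/(12*k**2 + 22*k + 9).
Gosper form: A/B · C(k+1)/C(k) with A=-2, B=1, C=k**2 + 11*k/6 + 3/4.
f must satisfy (-2)·f(k+1) − (1)·f(k) = k**2 + 11*k/6 + 3/4.
From deg A=0, deg B=0, deg C=2: d=2.
Solve for f: f(k) = -(4*k**2 + 2*k - 1)/12 (degree 2 ≤ 2).
Then R = B(k−1)f/C = -(4*k**2 + 2*k - 1)/(12*k**2 + 22*k + 9), so s_k = R(k)·t_k = (-2)**k*(4*k**2 + 2*k - 1).
Δs = (-2)**k*(-12*k**2 - 22*k - 9), as required.
Σ_(k=1)^n t_k = s_(n+1) − s_(1) = ((-2)**(n + 1)*(4*n**2 + 10*n + 5)) − (-10), i.e. -8*(-2)**n*n**2 - 20*(-2)**n*n - 10*(-2)**n + 10.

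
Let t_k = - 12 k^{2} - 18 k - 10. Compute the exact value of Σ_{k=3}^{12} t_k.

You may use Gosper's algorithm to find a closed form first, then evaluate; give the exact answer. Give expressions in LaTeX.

Σ = -9190

t_(k+1)/t_k = (6*k**2 + 21*k + 20)/(6*k**2 + 9*k + 5).
So A=1 and B=1, with C=k**2 + 3*k/2 + 5/6.
Need (1)·f(k+1) − (1)·f(k) = k**2 + 3*k/2 + 5/6.
deg f ≤ 3 (via 0,0,2).
Solving with deg f ≤ 3: f(k) = k*(4*k**2 + 3*k + 3)/12.
Then R = B(k−1)f/C = k*(4*k**2 + 3*k + 3)/(2*(6*k**2 + 9*k + 5)), so s_k = R(k)·t_k = k*(-4*k**2 - 3*k - 3).
Check: Δs_k = -12*k**2 - 18*k - 10. ✓
Evaluate s at k=13 and k=3: -9334 and -144; difference -9190.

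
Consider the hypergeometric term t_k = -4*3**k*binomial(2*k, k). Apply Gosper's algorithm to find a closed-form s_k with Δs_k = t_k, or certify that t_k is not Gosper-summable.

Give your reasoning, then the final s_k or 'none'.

no hypergeometric antidifference exists

Step 1: r(k) = 6*(2*k + 1)/(k + 1).
Take A(k)=12*k + 6, B(k)=k + 1, C(k)=1.
Key eq: (12*k + 6)·f(k+1) = (k)·f(k) + (1).
d = -1 from the (1,1,0) case.
Negative degree bound (-1): no f exists, t_k not Gosper-summable.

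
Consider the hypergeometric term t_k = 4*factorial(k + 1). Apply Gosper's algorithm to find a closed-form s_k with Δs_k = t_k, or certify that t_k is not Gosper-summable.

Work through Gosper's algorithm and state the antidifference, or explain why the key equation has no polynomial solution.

t_(k+1)/t_k = k + 2.
Normal form (A,B,C) = (k + 2, 1, 1).
f must satisfy (k + 2)·f(k+1) − (1)·f(k) = 1.
Degrees (1,0,0) ⇒ d ≤ -1.
Bound -1 < 0, so the key equation has no polynomial solution.

none (Gosper's algorithm certifies no s_k)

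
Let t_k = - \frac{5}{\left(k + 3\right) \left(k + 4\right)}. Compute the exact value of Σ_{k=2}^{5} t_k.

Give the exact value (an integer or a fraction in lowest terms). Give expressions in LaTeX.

Σ = -4/9

r(k) = (k + 3)/(k + 5) after simplifying.
Factor: A=k + 3; B=k + 5; C=1.
Solve (k + 3)·f(k+1) − (k + 4)·f(k) = 1.
Degrees (1,1,0) ⇒ d ≤ 1.
Solving with deg f ≤ 1: f(k) = k/3.
Then R = B(k−1)f/C = k*(k + 4)/3, so s_k = R(k)·t_k = -5*k/(3*k + 9).
Verify: -5/(k**2 + 7*k + 12) matches t_k.
Sum = s_(6) − s_(2); s_(6) = -10/9, s_(2) = -2/3 ⇒ -4/9.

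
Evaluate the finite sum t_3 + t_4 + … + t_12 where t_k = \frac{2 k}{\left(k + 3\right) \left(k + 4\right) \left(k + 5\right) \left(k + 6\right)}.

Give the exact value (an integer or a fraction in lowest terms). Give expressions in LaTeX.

The ratio is (k + 1)*(k + 3)/(k*(k + 7)).
Factor: A=k + 3; B=k + 7; C=k.
Need (k + 3)·f(k+1) − (k + 6)·f(k) = k.
deg f ≤ 3 (via 1,1,1).
Coefficient equations give f(k) = k*(k - 1)*(k + 13)/120.
So s_k = (B(k−1)f/C)·t_k = ((k - 1)*(k + 6)*(k + 13)/120)·t_k = k*(k**2 + 12*k - 13)/(60*(k + 3)*(k + 4)*(k + 5)).
Check: Δs_k = 2*k/(k**4 + 18*k**3 + 119*k**2 + 342*k + 360). ✓
Sum = s_(13) − s_(3); s_(13) = 169/12240, s_(3) = 1/210 ⇒ 155/17136.

Σ = 155/17136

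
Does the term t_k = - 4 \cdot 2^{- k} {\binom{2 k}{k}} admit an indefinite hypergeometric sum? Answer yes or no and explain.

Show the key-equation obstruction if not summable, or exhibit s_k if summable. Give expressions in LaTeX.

No — key equation has no polynomial f.

r(k) = (2*k + 1)/(k + 1) after simplifying.
Normal form (A,B,C) = (2*k + 1, k + 1, 1).
Set up (2*k + 1)·f(k+1) − (k)·f(k) − (1) = 0.
Degrees (1,1,0) ⇒ d ≤ -1.
d = -1 < 0 ⇒ no nonzero polynomial f; not summable.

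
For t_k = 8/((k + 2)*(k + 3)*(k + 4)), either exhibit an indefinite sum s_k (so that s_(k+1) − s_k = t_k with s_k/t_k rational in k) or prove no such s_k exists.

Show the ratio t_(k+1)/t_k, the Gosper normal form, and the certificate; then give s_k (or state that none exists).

r(k) = (k + 2)/(k + 5) after simplifying.
A = k + 2, B = k + 5, C = 1.
Set up (k + 2)·f(k+1) − (k + 4)·f(k) − (1) = 0.
Bound: deg f ≤ 2.
Coefficient equations give f(k) = k*(k + 5)/12.
Certificate R = B(k−1)f/C = k*(k + 4)*(k + 5)/12 gives s_k = 2*k*(k + 5)/(3*(k + 2)*(k + 3)).
s_(k+1) − s_k = 8/(k**3 + 9*k**2 + 26*k + 24) = t_k.

s_k = 2*k*(k + 5)/(3*(k + 2)*(k + 3))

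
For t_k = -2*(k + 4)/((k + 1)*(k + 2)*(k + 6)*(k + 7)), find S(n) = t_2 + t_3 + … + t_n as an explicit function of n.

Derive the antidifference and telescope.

r(k) = (k + 1)*(k + 5)*(k + 6)/((k + 3)*(k + 4)*(k + 8)) after simplifying.
Take A(k)=k + 1, B(k)=k + 8, C(k)=k**4 + 16*k**3 + 95*k**2 + 248*k + 240.
Solve (k + 1)·f(k+1) − (k + 7)·f(k) = k**4 + 16*k**3 + 95*k**2 + 248*k + 240.
From deg A=1, deg B=1, deg C=4: d=6.
Solve for f: f(k) = k*(k + 2)*(k + 3)*(k + 4)*(k + 5)*(k + 7)/12 (degree 6 ≤ 6).
R(k) = B(k−1)·f(k)/C(k) = k*(k + 2)*(k + 7)**2/(12*(k + 4)); s_k = R·t_k = k*(-k - 7)/(6*(k**2 + 7*k + 6)).
Check: Δs_k = 2*(-k - 4)/(k**4 + 16*k**3 + 83*k**2 + 152*k + 84). ✓
Evaluate: s_(n+1) = (-n**2 - 9*n - 8)/(6*(n**2 + 9*n + 14)); subtract s_(2) = -1/8 ⇒ S(n) = (-n**2 - 9*n + 10)/(24*(n**2 + 9*n + 14)).

S(n) = (-n**2 - 9*n + 10)/(24*(n**2 + 9*n + 14))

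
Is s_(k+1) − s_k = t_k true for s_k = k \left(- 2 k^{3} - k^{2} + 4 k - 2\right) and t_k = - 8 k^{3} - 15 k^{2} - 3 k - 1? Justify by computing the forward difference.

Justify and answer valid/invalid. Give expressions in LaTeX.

valid (s_(k+1) − s_k reduces to t_k)

s_(k+1) = (k + 1)*(4*k - 2*(k + 1)**3 - (k + 1)**2 + 2)
s_(k+1) − s_k = -8*k**3 - 15*k**2 - 3*k - 1
(s_(k+1) − s_k) − t_k = 0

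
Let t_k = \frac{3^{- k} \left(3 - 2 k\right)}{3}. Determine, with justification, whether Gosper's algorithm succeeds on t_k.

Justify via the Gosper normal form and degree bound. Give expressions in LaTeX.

Compute t_(k+1)/t_k: get (2*k - 1)/(3*(2*k - 3)).
Factor: A=1/3; B=1; C=k - 3/2.
Key eq: (1/3)·f(k+1) = (1)·f(k) + (k - 3/2).
deg f ≤ 1 (via 0,0,1).
Solve for f: f(k) = -3*(k - 1)/2 (degree 1 ≤ 1).
Get s_k = R·t_k = (k - 1)/3**k with R(k) = B(k−1)f(k)/C(k) = -3*(k - 1)/(2*k - 3).
Check: Δs_k = (3 - 2*k)/(3*3**k). ✓

Yes. s_k = 3^{- k} \left(k - 1\right).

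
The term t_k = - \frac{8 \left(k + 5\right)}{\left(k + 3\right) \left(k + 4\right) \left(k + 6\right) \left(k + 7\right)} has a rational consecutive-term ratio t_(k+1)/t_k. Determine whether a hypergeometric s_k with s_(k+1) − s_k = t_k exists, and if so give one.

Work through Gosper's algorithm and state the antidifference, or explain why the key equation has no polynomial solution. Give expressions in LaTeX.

s_k = \frac{2 k \left(- k - 9\right)}{9 \left(k^{2} + 9 k + 18\right)}

Compute t_(k+1)/t_k: get (k + 3)*(k + 6)**2/((k + 5)**2*(k + 8)).
A = k + 3, B = k + 8, C = k**2 + 10*k + 25.
Key eq: (k + 3)·f(k+1) = (k + 7)·f(k) + (k**2 + 10*k + 25).
deg f ≤ 4 (via 1,1,2).
Solving with deg f ≤ 4: f(k) = k*(k + 4)*(k + 5)*(k + 9)/36.
Then R = B(k−1)f/C = k*(k + 4)*(k + 7)*(k + 9)/(36*(k + 5)), so s_k = R(k)·t_k = 2*k*(-k - 9)/(9*(k**2 + 9*k + 18)).
s_(k+1) − s_k = 8*(-k - 5)/(k**4 + 20*k**3 + 145*k**2 + 450*k + 504) = t_k.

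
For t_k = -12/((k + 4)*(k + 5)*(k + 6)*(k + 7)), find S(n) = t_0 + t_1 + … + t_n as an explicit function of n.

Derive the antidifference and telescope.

S(n) = (-n**3 - 18*n**2 - 107*n - 90)/(30*(n**3 + 18*n**2 + 107*n + 210))

Step 1: r(k) = (k + 4)/(k + 8).
Take A(k)=k + 4, B(k)=k + 8, C(k)=1.
Solve (k + 4)·f(k+1) − (k + 7)·f(k) = 1.
d = 3 from the (1,1,0) case.
Solve for f: f(k) = k*(k**2 + 15*k + 74)/360 (degree 3 ≤ 3).
Certificate R = B(k−1)f/C = k*(k + 7)*(k**2 + 15*k + 74)/360 gives s_k = k*(-k**2 - 15*k - 74)/(30*(k + 4)*(k + 5)*(k + 6)).
s_(k+1) − s_k = -12/(k**4 + 22*k**3 + 179*k**2 + 638*k + 840) = t_k.
Telescope: S(n) = s_(n+1) − s_(0) = (-n**3 - 18*n**2 - 107*n - 90)/(30*(n**3 + 18*n**2 + 107*n + 210)) − (0) = (-n**3 - 18*n**2 - 107*n - 90)/(30*(n**3 + 18*n**2 + 107*n + 210)).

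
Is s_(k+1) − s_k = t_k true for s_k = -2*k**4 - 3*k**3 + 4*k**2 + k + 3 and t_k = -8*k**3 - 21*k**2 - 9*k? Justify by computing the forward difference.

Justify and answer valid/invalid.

s_(k+1) = -2*k**4 - 11*k**3 - 17*k**2 - 8*k + 3
s_(k+1) − s_k = k*(-8*k**2 - 21*k - 9)
(s_(k+1) − s_k) − t_k = 0

Valid — Δs_k = t_k.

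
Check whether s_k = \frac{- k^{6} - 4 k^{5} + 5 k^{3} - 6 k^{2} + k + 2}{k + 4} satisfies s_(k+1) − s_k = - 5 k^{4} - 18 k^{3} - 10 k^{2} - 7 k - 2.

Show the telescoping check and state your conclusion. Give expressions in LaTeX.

s_(k+1) = (k - (k + 1)**6 - 4*(k + 1)**5 + 5*(k + 1)**3 - 6*(k + 1)**2 + 3)/(k + 5)
s_(k+1) − s_k = (-5*k**6 - 55*k**5 - 200*k**4 - 285*k**3 - 177*k**2 - 98*k - 22)/(k**2 + 9*k + 20)
(s_(k+1) − s_k) − t_k = 2*(4*k**5 + 36*k**4 + 86*k**3 + 44*k**2 + 30*k + 9)/(k**2 + 9*k + 20)

Invalid: residual \frac{2 \left(4 k^{5} + 36 k^{4} + 86 k^{3} + 44 k^{2} + 30 k + 9\right)}{k^{2} + 9 k + 20} ≠ 0.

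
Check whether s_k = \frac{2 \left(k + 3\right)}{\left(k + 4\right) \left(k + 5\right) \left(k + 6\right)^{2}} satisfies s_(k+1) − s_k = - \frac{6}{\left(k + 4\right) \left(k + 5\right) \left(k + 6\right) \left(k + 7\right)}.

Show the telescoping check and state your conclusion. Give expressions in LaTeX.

Invalid: residual \frac{6 \left(4 k + 25\right)}{k^{6} + 35 k^{5} + 507 k^{4} + 3889 k^{3} + 16652 k^{2} + 37716 k + 35280} ≠ 0.

s_(k+1) = 2*(k + 4)/((k + 5)*(k + 6)*(k + 7)**2)
s_(k+1) − s_k = 2*(-(k + 3)*(k + 7)**2 + (k + 4)**2*(k + 6))/((k + 4)*(k + 5)*(k + 6)**2*(k + 7)**2)
(s_(k+1) − s_k) − t_k = 6*(4*k + 25)/(k**6 + 35*k**5 + 507*k**4 + 3889*k**3 + 16652*k**2 + 37716*k + 35280)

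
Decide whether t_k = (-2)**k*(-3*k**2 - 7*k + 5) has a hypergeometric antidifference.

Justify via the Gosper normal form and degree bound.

t_(k+1)/t_k = 2*(-3*k**2 - 13*k - 5)/(3*k**2 + 7*k - 5).
Factor: A=-2; B=1; C=k**2 + 7*k/3 - 5/3.
Key eq: (-2)·f(k+1) = (1)·f(k) + (k**2 + 7*k/3 - 5/3).
Bound: deg f ≤ 2.
A polynomial solution: f(k) = -(k**2 + k - 3)/3.
So s_k = (B(k−1)f/C)·t_k = (-(k**2 + k - 3)/(3*k**2 + 7*k - 5))·t_k = (-2)**k*(k**2 + k - 3).
Δs = (-2)**k*(-3*k**2 - 7*k + 5), as required.

Yes. s_k = (-2)**k*(k**2 + k - 3).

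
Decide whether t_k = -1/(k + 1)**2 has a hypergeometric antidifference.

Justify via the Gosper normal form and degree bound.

Step 1: r(k) = (k + 1)**2/(k + 2)**2.
Gosper form: A/B · C(k+1)/C(k) with A=k**2 + 2*k + 1, B=k**2 + 4*k + 4, C=1.
Need (k**2 + 2*k + 1)·f(k+1) − (k**2 + 2*k + 1)·f(k) = 1.
deg f ≤ 0 (via 2,2,0).
f = c0 ⇒ A·f(k+1) − B(k−1)·f(k) − C = -1. The system {-1 = 0} is inconsistent; no antidifference.

No. Not Gosper-summable.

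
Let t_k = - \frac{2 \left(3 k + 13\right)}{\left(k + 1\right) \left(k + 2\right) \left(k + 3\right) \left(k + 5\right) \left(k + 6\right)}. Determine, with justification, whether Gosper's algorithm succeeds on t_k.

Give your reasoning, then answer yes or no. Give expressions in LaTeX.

Yes. s_k = \frac{k \left(- k^{2} - 8 k - 17\right)}{5 \left(k^{3} + 8 k^{2} + 17 k + 10\right)}.

r(k) = (k + 1)*(k + 5)*(3*k + 16)/((k + 4)*(k + 7)*(3*k + 13)) after simplifying.
Gosper form: A/B · C(k+1)/C(k) with A=k + 1, B=k + 7, C=k**2 + 25*k/3 + 52/3.
Solve (k + 1)·f(k+1) − (k + 6)·f(k) = k**2 + 25*k/3 + 52/3.
deg f ≤ 5 (via 1,1,2).
Solving with deg f ≤ 5: f(k) = k*(k + 3)*(k + 4)*(k**2 + 8*k + 17)/30.
Then R = B(k−1)f/C = k*(k + 3)*(k + 6)*(k**2 + 8*k + 17)/(10*(3*k + 13)), so s_k = R(k)·t_k = k*(-k**2 - 8*k - 17)/(5*(k**3 + 8*k**2 + 17*k + 10)).
s_(k+1) − s_k = 2*(-3*k - 13)/(k**5 + 17*k**4 + 107*k**3 + 307*k**2 + 396*k + 180) = t_k.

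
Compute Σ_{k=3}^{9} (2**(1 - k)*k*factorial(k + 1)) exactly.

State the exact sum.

Σ = 155913

t_(k+1)/t_k = (k + 1)*(k + 2)/(2*k).
Take A(k)=k/2 + 1, B(k)=1, C(k)=k.
Set up (k/2 + 1)·f(k+1) − (1)·f(k) − (k) = 0.
From deg A=1, deg B=0, deg C=1: d=0.
Coefficient equations give f(k) = 2.
Then R = B(k−1)f/C = 2/k, so s_k = R(k)·t_k = 2**(2 - k)*factorial(k + 1).
Check: Δs_k = 2**(1 - k)*k*factorial(k + 1). ✓
Σ_(k=3)^(9) t_k = s_(10) − s_(3) = 155925 − (12) = 155913.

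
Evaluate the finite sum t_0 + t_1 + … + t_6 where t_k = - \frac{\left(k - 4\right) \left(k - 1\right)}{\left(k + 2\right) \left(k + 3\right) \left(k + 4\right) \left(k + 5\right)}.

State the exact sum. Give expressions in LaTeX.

Σ = -7/220

The ratio is k*(k - 3)*(k + 2)/((k - 4)*(k - 1)*(k + 6)).
A = k + 2, B = k + 6, C = k**2 - 5*k + 4.
Set up (k + 2)·f(k+1) − (k + 5)·f(k) − (k**2 - 5*k + 4) = 0.
Bound: deg f ≤ 3.
Coefficient equations give f(k) = k*(k**2 - 3*k + 26)/12.
So s_k = (B(k−1)f/C)·t_k = (k*(k + 5)*(k**2 - 3*k + 26)/(12*(k - 4)*(k - 1)))·t_k = k*(-k**2 + 3*k - 26)/(12*(k**3 + 9*k**2 + 26*k + 24)).
Δs = (-k**2 + 5*k - 4)/(k**4 + 14*k**3 + 71*k**2 + 154*k + 120), as required.
Evaluate s at k=7 and k=0: -7/220 and 0; difference -7/220.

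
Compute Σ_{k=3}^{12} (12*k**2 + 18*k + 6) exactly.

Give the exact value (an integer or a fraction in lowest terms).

Σ = 9150

t_(k+1)/t_k = (2*k**2 + 7*k + 6)/(2*k**2 + 3*k + 1).
Factor: A=1; B=1; C=k**2 + 3*k/2 + 1/2.
Need (1)·f(k+1) − (1)·f(k) = k**2 + 3*k/2 + 1/2.
From deg A=0, deg B=0, deg C=2: d=3.
Solving with deg f ≤ 3: f(k) = k*(k + 1)*(4*k - 1)/12.
Certificate R = B(k−1)f/C = k*(4*k - 1)/(6*(2*k + 1)) gives s_k = k*(4*k**2 + 3*k - 1).
Check: Δs_k = 12*k**2 + 18*k + 6. ✓
Telescoping: Σ = s_(13) − s_(3) = 9282 − (132) = 9150.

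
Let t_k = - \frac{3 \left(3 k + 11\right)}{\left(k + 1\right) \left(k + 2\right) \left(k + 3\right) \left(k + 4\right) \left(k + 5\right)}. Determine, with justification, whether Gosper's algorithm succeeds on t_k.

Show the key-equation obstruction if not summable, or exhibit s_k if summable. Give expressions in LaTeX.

t_(k+1)/t_k = (k + 1)*(3*k + 14)/((k + 6)*(3*k + 11)).
Take A(k)=k + 1, B(k)=k + 6, C(k)=k + 11/3.
Key eq: (k + 1)·f(k+1) = (k + 5)·f(k) + (k + 11/3).
d = 4 from the (1,1,1) case.
Solving with deg f ≤ 4: f(k) = k*(k + 3)*(k**2 + 7*k + 14)/24.
R(k) = B(k−1)·f(k)/C(k) = k*(k + 3)*(k + 5)*(k**2 + 7*k + 14)/(8*(3*k + 11)); s_k = R·t_k = 3*k*(-k**2 - 7*k - 14)/(8*(k**3 + 7*k**2 + 14*k + 8)).
Verify: 3*(-3*k - 11)/(k**5 + 15*k**4 + 85*k**3 + 225*k**2 + 274*k + 120) matches t_k.

Yes. s_k = \frac{3 k \left(- k^{2} - 7 k - 14\right)}{8 \left(k^{3} + 7 k^{2} + 14 k + 8\right)}.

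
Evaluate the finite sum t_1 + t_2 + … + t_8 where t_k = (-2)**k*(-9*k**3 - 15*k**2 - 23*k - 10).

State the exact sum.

Σ = -1092086

Step 1: r(k) = 2*(-9*k**3 - 42*k**2 - 80*k - 57)/(9*k**3 + 15*k**2 + 23*k + 10).
So A=-2 and B=1, with C=k**3 + 5*k**2/3 + 23*k/9 + 10/9.
Need (-2)·f(k+1) − (1)·f(k) = k**3 + 5*k**2/3 + 23*k/9 + 10/9.
deg f ≤ 3 (via 0,0,3).
A polynomial solution: f(k) = -k*(3*k**2 - k + 3)/9.
Certificate R = B(k−1)f/C = -k*(3*k**2 - k + 3)/(9*k**3 + 15*k**2 + 23*k + 10) gives s_k = (-2)**k*k*(3*k**2 - k + 3).
Δs = (-2)**k*(-9*k**3 - 15*k**2 - 23*k - 10), as required.
Telescoping: Σ = s_(9) − s_(1) = -1092096 − (-10) = -1092086.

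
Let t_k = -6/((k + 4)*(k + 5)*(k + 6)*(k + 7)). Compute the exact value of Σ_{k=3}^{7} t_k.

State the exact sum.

Σ = -5/1638

r(k) = (k + 4)/(k + 8) after simplifying.
A = k + 4, B = k + 8, C = 1.
f must satisfy (k + 4)·f(k+1) − (k + 7)·f(k) = 1.
Bound: deg f ≤ 3.
A polynomial solution: f(k) = k*(k**2 + 15*k + 74)/360.
Certificate R = B(k−1)f/C = k*(k + 7)*(k**2 + 15*k + 74)/360 gives s_k = k*(-k**2 - 15*k - 74)/(60*(k + 4)*(k + 5)*(k + 6)).
Δs = -6/(k**4 + 22*k**3 + 179*k**2 + 638*k + 840), as required.
Evaluate s at k=8 and k=3: -43/2730 and -4/315; difference -5/1638.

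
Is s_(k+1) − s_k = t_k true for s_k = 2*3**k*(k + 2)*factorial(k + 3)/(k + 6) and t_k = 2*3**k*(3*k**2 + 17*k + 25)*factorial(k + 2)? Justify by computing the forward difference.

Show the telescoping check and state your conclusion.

s_(k+1) = 6*3**k*(k + 3)*factorial(k + 4)/(k + 7)
s_(k+1) − s_k = 2*3**k*(3*k**3 + 38*k**2 + 153*k + 202)*factorial(k + 3)/((k + 6)*(k + 7))
(s_(k+1) − s_k) − t_k = -6*3**k*(3*k**3 + 35*k**2 + 126*k + 148)*factorial(k + 2)/((k + 6)*(k + 7))

Invalid: residual -6*3**k*(3*k**3 + 35*k**2 + 126*k + 148)*factorial(k + 2)/((k + 6)*(k + 7)) ≠ 0.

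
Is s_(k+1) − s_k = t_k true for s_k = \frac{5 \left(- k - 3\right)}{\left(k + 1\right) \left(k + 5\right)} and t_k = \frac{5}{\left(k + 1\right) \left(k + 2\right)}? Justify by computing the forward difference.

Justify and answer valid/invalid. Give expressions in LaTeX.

s_(k+1) = 5*(-k - 4)/((k + 2)*(k + 6))
s_(k+1) − s_k = 5*(k**2 + 7*k + 16)/(k**4 + 14*k**3 + 65*k**2 + 112*k + 60)
(s_(k+1) − s_k) − t_k = 10*(-2*k - 7)/(k**4 + 14*k**3 + 65*k**2 + 112*k + 60)

Invalid: residual \frac{10 \left(- 2 k - 7\right)}{k^{4} + 14 k^{3} + 65 k^{2} + 112 k + 60} ≠ 0.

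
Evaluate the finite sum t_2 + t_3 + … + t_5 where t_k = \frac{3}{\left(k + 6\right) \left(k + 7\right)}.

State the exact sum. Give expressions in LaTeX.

r(k) = (k + 6)/(k + 8) after simplifying.
Gosper form: A/B · C(k+1)/C(k) with A=k + 6, B=k + 8, C=1.
Solve (k + 6)·f(k+1) − (k + 7)·f(k) = 1.
Degrees (1,1,0) ⇒ d ≤ 1.
Coefficient equations give f(k) = k/6.
Certificate R = B(k−1)f/C = k*(k + 7)/6 gives s_k = k/(2*(k + 6)).
Δs = 3/(k**2 + 13*k + 42), as required.
Σ_(k=2)^(5) t_k = s_(6) − s_(2) = 1/4 − (1/8) = 1/8.

Σ = 1/8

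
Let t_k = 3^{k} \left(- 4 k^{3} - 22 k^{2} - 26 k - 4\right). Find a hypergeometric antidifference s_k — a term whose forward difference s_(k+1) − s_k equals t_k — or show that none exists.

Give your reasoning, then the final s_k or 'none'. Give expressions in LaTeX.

s_k = 3^{k} \left(- 2 k^{3} - 2 k^{2} + 2 k + 1\right)

Ratio r(k) = 3*(2*k**3 + 17*k**2 + 41*k + 28)/(2*k**3 + 11*k**2 + 13*k + 2).
Gosper form: A/B · C(k+1)/C(k) with A=3, B=1, C=k**3 + 11*k**2/2 + 13*k/2 + 1.
Solve (3)·f(k+1) − (1)·f(k) = k**3 + 11*k**2/2 + 13*k/2 + 1.
deg f ≤ 3 (via 0,0,3).
Coefficient equations give f(k) = (2*k**3 + 2*k**2 - 2*k - 1)/4.
So s_k = (B(k−1)f/C)·t_k = ((2*k**3 + 2*k**2 - 2*k - 1)/(2*(2*k**3 + 11*k**2 + 13*k + 2)))·t_k = 3**k*(-2*k**3 - 2*k**2 + 2*k + 1).
Check: Δs_k = 3**k*(-4*k**3 - 22*k**2 - 26*k - 4). ✓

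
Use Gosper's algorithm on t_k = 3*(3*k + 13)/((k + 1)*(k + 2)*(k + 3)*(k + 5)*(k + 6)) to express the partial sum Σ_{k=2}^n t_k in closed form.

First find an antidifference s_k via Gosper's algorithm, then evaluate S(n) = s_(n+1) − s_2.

r(k) = (k + 1)*(k + 5)*(3*k + 16)/((k + 4)*(k + 7)*(3*k + 13)) after simplifying.
So A=k + 1 and B=k + 7, with C=k**2 + 25*k/3 + 52/3.
Need (k + 1)·f(k+1) − (k + 6)·f(k) = k**2 + 25*k/3 + 52/3.
Degrees (1,1,2) ⇒ d ≤ 5.
Solve for f: f(k) = k*(k + 3)*(k + 4)*(k**2 + 8*k + 17)/30 (degree 5 ≤ 5).
Then R = B(k−1)f/C = k*(k + 3)*(k + 6)*(k**2 + 8*k + 17)/(10*(3*k + 13)), so s_k = R(k)·t_k = 3*k*(k**2 + 8*k + 17)/(10*(k**3 + 8*k**2 + 17*k + 10)).
Check: Δs_k = 3*(3*k + 13)/(k**5 + 17*k**4 + 107*k**3 + 307*k**2 + 396*k + 180). ✓
s_(n+1) = 3*(n**3 + 11*n**2 + 36*n + 26)/(10*(n**3 + 11*n**2 + 36*n + 36)) and s_(2) = 37/140, so S(n) = (n**3 + 11*n**2 + 36*n - 48)/(28*(n**3 + 11*n**2 + 36*n + 36)).

S(n) = (n**3 + 11*n**2 + 36*n - 48)/(28*(n**3 + 11*n**2 + 36*n + 36))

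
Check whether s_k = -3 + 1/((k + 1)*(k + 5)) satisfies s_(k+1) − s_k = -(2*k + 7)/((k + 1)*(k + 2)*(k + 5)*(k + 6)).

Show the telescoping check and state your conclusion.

Valid — Δs_k = t_k.

s_(k+1) = -3 + 1/((k + 2)*(k + 6))
s_(k+1) − s_k = (-2*k - 7)/(k**4 + 14*k**3 + 65*k**2 + 112*k + 60)
(s_(k+1) − s_k) − t_k = 0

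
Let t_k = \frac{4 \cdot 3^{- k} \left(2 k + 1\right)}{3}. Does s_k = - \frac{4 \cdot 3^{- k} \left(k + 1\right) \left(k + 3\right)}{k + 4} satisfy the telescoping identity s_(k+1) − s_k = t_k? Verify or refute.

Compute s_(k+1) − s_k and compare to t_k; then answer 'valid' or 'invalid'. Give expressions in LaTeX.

s_(k+1) = -4*(k + 2)*(k + 4)/(3*3**k*(k + 5))
s_(k+1) − s_k = 4*(2*k**3 + 17*k**2 + 37*k + 13)/(3*3**k*(k**2 + 9*k + 20))
(s_(k+1) − s_k) − t_k = 4*(-2*k**2 - 12*k - 7)/(3*3**k*(k**2 + 9*k + 20))

Invalid: residual \frac{4 \cdot 3^{- k} \left(- 2 k^{2} - 12 k - 7\right)}{3 \left(k^{2} + 9 k + 20\right)} ≠ 0.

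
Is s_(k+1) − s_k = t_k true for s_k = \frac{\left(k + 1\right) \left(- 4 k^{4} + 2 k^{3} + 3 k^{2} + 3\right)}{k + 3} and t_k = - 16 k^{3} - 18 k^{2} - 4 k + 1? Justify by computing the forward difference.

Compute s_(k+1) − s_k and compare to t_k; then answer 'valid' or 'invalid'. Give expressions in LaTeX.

Invalid: residual \frac{2 k \left(12 k^{3} + 68 k^{2} + 61 k + 11\right)}{k^{2} + 7 k + 12} ≠ 0.

s_(k+1) = (k + 2)*(-4*(k + 1)**4 + 2*(k + 1)**3 + 3*(k + 1)**2 + 3)/(k + 4)
s_(k+1) − s_k = (-16*k**5 - 106*k**4 - 186*k**3 - 121*k**2 - 19*k + 12)/(k**2 + 7*k + 12)
(s_(k+1) − s_k) − t_k = 2*k*(12*k**3 + 68*k**2 + 61*k + 11)/(k**2 + 7*k + 12)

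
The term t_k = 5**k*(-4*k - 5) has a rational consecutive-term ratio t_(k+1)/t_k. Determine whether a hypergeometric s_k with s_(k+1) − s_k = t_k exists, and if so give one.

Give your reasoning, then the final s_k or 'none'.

t_(k+1)/t_k = 5*(4*k + 9)/(4*k + 5).
Gosper form: A/B · C(k+1)/C(k) with A=5, B=1, C=k + 5/4.
Key eq: (5)·f(k+1) = (1)·f(k) + (k + 5/4).
d = 1 from the (0,0,1) case.
Coefficient equations give f(k) = k/4.
Then R = B(k−1)f/C = k/(4*k + 5), so s_k = R(k)·t_k = -5**k*k.
Check: Δs_k = 5**k*(-4*k - 5). ✓

s_k = -5**k*k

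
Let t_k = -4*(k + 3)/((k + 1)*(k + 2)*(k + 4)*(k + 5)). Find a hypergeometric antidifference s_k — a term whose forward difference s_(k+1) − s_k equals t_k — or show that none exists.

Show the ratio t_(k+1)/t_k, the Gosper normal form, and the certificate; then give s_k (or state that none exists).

The ratio is (k + 1)*(k + 4)**2/((k + 3)**2*(k + 6)).
A = k + 1, B = k + 6, C = k**2 + 6*k + 9.
Solve (k + 1)·f(k+1) − (k + 5)·f(k) = k**2 + 6*k + 9.
deg f ≤ 4 (via 1,1,2).
Solve for f: f(k) = k*(k + 2)*(k + 3)*(k + 5)/8 (degree 4 ≤ 4).
R(k) = B(k−1)·f(k)/C(k) = k*(k + 2)*(k + 5)**2/(8*(k + 3)); s_k = R·t_k = k*(-k - 5)/(2*(k**2 + 5*k + 4)).
s_(k+1) − s_k = 4*(-k - 3)/(k**4 + 12*k**3 + 49*k**2 + 78*k + 40) = t_k.

s_k = k*(-k - 5)/(2*(k**2 + 5*k + 4))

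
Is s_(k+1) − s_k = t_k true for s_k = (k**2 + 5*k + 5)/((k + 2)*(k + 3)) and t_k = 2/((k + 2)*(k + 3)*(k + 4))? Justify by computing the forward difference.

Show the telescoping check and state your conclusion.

valid; difference matches t_k

s_(k+1) = (5*k + (k + 1)**2 + 10)/((k + 3)*(k + 4))
s_(k+1) − s_k = 2/(k**3 + 9*k**2 + 26*k + 24)
(s_(k+1) − s_k) − t_k = 0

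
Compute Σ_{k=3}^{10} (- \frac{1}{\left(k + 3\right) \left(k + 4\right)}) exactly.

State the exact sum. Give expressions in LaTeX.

Σ = -2/21

Step 1: r(k) = (k + 3)/(k + 5).
Take A(k)=k + 3, B(k)=k + 5, C(k)=1.
Set up (k + 3)·f(k+1) − (k + 4)·f(k) − (1) = 0.
Bound: deg f ≤ 1.
Solve for f: f(k) = k/3 (degree 1 ≤ 1).
So s_k = (B(k−1)f/C)·t_k = (k*(k + 4)/3)·t_k = -k/(3*k + 9).
s_(k+1) − s_k = -1/(k**2 + 7*k + 12) = t_k.
Σ_(k=3)^(10) t_k = s_(11) − s_(3) = -11/42 − (-1/6) = -2/21.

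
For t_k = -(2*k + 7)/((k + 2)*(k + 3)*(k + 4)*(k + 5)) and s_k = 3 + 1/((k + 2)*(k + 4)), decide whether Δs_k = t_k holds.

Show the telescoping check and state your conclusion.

valid; difference matches t_k

s_(k+1) = 3 + 1/((k + 3)*(k + 5))
s_(k+1) − s_k = (-2*k - 7)/(k**4 + 14*k**3 + 71*k**2 + 154*k + 120)
(s_(k+1) − s_k) − t_k = 0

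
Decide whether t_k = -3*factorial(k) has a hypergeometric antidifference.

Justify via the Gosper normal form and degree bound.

No; the degree bound rules out any f.

Ratio r(k) = k + 1.
A = k + 1, B = 1, C = 1.
Solve (k + 1)·f(k+1) − (1)·f(k) = 1.
d = -1 from the (1,0,0) case.
d = -1 < 0 ⇒ no nonzero polynomial f; not summable.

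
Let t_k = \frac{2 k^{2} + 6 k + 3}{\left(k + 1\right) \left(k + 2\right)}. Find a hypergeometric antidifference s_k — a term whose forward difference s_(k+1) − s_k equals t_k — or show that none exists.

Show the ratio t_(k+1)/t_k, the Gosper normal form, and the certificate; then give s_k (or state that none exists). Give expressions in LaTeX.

s_k = \frac{k \left(2 k + 1\right)}{k + 1}

Ratio r(k) = (k + 1)*(6*k + 2*(k + 1)**2 + 9)/((k + 3)*(2*k**2 + 6*k + 3)).
Factor: A=k + 1; B=k + 3; C=k**2 + 3*k + 3/2.
Key eq: (k + 1)·f(k+1) = (k + 2)·f(k) + (k**2 + 3*k + 3/2).
deg f ≤ 2 (via 1,1,2).
Solve for f: f(k) = k*(2*k + 1)/2 (degree 2 ≤ 2).
Get s_k = R·t_k = k*(2*k + 1)/(k + 1) with R(k) = B(k−1)f(k)/C(k) = k*(k + 2)*(2*k + 1)/(2*k**2 + 6*k + 3).
Δs = (2*k**2 + 6*k + 3)/(k**2 + 3*k + 2), as required.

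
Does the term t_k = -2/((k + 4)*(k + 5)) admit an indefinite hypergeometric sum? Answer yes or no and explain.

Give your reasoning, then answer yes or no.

Yes. s_k = -k/(2*k + 8).

Ratio r(k) = (k + 4)/(k + 6).
Normal form (A,B,C) = (k + 4, k + 6, 1).
Set up (k + 4)·f(k+1) − (k + 5)·f(k) − (1) = 0.
From deg A=1, deg B=1, deg C=0: d=1.
Solving with deg f ≤ 1: f(k) = k/4.
Certificate R = B(k−1)f/C = k*(k + 5)/4 gives s_k = -k/(2*k + 8).
s_(k+1) − s_k = -2/(k**2 + 9*k + 20) = t_k.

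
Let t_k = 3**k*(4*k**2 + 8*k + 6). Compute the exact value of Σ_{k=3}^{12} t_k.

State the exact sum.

r(k) = 3*(2*k**2 + 8*k + 9)/(2*k**2 + 4*k + 3) after simplifying.
So A=3 and B=1, with C=k**2 + 2*k + 3/2.
f must satisfy (3)·f(k+1) − (1)·f(k) = k**2 + 2*k + 3/2.
Degrees (0,0,2) ⇒ d ≤ 2.
A polynomial solution: f(k) = (2*k**2 - 2*k + 3)/4.
R(k) = B(k−1)·f(k)/C(k) = (2*k**2 - 2*k + 3)/(2*(2*k**2 + 4*k + 3)); s_k = R·t_k = 3**k*(2*k**2 - 2*k + 3).
Verify: 3**k*(4*k**2 + 8*k + 6) matches t_k.
Telescoping: Σ = s_(13) − s_(3) = 502211745 − (405) = 502211340.

Σ = 502211340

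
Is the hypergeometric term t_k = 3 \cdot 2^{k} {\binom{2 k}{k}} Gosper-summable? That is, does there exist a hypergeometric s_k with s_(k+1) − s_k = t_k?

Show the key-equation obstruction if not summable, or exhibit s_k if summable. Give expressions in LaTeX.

No — key equation has no polynomial f.

r(k) = 4*(2*k + 1)/(k + 1) after simplifying.
Gosper form: A/B · C(k+1)/C(k) with A=8*k + 4, B=k + 1, C=1.
Need (8*k + 4)·f(k+1) − (k)·f(k) = 1.
d = -1 from the (1,1,0) case.
d = -1 < 0 ⇒ no nonzero polynomial f; not summable.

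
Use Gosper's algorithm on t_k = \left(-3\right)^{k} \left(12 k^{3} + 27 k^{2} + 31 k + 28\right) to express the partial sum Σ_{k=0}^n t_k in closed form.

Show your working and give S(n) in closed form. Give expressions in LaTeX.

S(n) = 9 \left(-3\right)^{n} n^{3} + 27 \left(-3\right)^{n} n^{2} + 30 \left(-3\right)^{n} n + 24 \left(-3\right)^{n} + 4

The ratio is 3*(-12*k**3 - 63*k**2 - 121*k - 98)/(12*k**3 + 27*k**2 + 31*k + 28).
Gosper form: A/B · C(k+1)/C(k) with A=-3, B=1, C=k**3 + 9*k**2/4 + 31*k/12 + 7/3.
f must satisfy (-3)·f(k+1) − (1)·f(k) = k**3 + 9*k**2/4 + 31*k/12 + 7/3.
deg f ≤ 3 (via 0,0,3).
Solve for f: f(k) = -(k + 1)*(3*k**2 - 3*k + 4)/12 (degree 3 ≤ 3).
Get s_k = R·t_k = (-3)**k*(-3*k**3 - k - 4) with R(k) = B(k−1)f(k)/C(k) = -(k + 1)*(3*k**2 - 3*k + 4)/(12*k**3 + 27*k**2 + 31*k + 28).
Δs = (-3)**k*(12*k**3 + 27*k**2 + 31*k + 28), as required.
Σ_(k=0)^n t_k = s_(n+1) − s_(0) = (3*(-3)**n*(3*n**3 + 9*n**2 + 10*n + 8)) − (-4), i.e. 9*(-3)**n*n**3 + 27*(-3)**n*n**2 + 30*(-3)**n*n + 24*(-3)**n + 4.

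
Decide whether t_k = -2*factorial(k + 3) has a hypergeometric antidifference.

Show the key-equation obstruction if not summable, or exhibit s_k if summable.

Compute t_(k+1)/t_k: get k + 4.
So A=k + 4 and B=1, with C=1.
Set up (k + 4)·f(k+1) − (1)·f(k) − (1) = 0.
Degrees (1,0,0) ⇒ d ≤ -1.
Bound -1 < 0, so the key equation has no polynomial solution.

No — key equation has no polynomial f.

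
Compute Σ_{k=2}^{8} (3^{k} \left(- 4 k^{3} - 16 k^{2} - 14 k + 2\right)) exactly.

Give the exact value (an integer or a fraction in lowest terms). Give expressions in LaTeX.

Σ = -27201816

t_(k+1)/t_k = 3*(2*k**3 + 14*k**2 + 29*k + 16)/(2*k**3 + 8*k**2 + 7*k - 1).
Gosper form: A/B · C(k+1)/C(k) with A=3, B=1, C=k**3 + 4*k**2 + 7*k/2 - 1/2.
Set up (3)·f(k+1) − (1)·f(k) − (k**3 + 4*k**2 + 7*k/2 - 1/2) = 0.
Bound: deg f ≤ 3.
Solve for f: f(k) = (2*k**3 - k**2 + k - 4)/4 (degree 3 ≤ 3).
Get s_k = R·t_k = 3**k*(-2*k**3 + k**2 - k + 4) with R(k) = B(k−1)f(k)/C(k) = (2*k**3 - k**2 + k - 4)/(2*(2*k**3 + 8*k**2 + 7*k - 1)).
Check: Δs_k = 3**k*(-4*k**3 - 16*k**2 - 14*k + 2). ✓
Σ_(k=2)^(8) t_k = s_(9) − s_(2) = -27201906 − (-90) = -27201816.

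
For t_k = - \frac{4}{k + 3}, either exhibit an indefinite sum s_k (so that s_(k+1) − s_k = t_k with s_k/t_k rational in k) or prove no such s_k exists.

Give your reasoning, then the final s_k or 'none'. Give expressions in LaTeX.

r(k) = (k + 3)/(k + 4) after simplifying.
Gosper form: A/B · C(k+1)/C(k) with A=k + 3, B=k + 4, C=1.
Need (k + 3)·f(k+1) − (k + 3)·f(k) = 1.
deg f ≤ 0 (via 1,1,0).
f = c0 ⇒ A·f(k+1) − B(k−1)·f(k) − C = -1. The system {-1 = 0} is inconsistent; no antidifference.

not Gosper-summable; s_k does not exist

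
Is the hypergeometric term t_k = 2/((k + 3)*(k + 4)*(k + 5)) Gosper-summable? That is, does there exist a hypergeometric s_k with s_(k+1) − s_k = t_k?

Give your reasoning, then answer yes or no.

The ratio is (k + 3)/(k + 6).
Take A(k)=k + 3, B(k)=k + 6, C(k)=1.
Need (k + 3)·f(k+1) − (k + 5)·f(k) = 1.
deg f ≤ 2 (via 1,1,0).
Solving with deg f ≤ 2: f(k) = k*(k + 7)/24.
So s_k = (B(k−1)f/C)·t_k = (k*(k + 5)*(k + 7)/24)·t_k = k*(k + 7)/(12*(k + 3)*(k + 4)).
Δs = 2/(k**3 + 12*k**2 + 47*k + 60), as required.

Yes. s_k = k*(k + 7)/(12*(k + 3)*(k + 4)).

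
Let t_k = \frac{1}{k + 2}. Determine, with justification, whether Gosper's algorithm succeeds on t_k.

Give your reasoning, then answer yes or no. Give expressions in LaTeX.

Ratio r(k) = (k + 2)/(k + 3).
Normal form (A,B,C) = (k + 2, k + 3, 1).
f must satisfy (k + 2)·f(k+1) − (k + 2)·f(k) = 1.
Degrees (1,1,0) ⇒ d ≤ 0.
Generic f = c0 gives residual -1; -1 = 0 cannot hold, so t_k is not Gosper-summable.

No. Not Gosper-summable.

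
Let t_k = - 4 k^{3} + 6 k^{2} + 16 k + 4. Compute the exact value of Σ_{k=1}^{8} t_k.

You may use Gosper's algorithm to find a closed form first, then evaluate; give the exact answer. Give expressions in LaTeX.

Σ = -3352

Compute t_(k+1)/t_k: get (2*k**3 + 3*k**2 - 8*k - 11)/(2*k**3 - 3*k**2 - 8*k - 2).
Gosper form: A/B · C(k+1)/C(k) with A=1, B=1, C=k**3 - 3*k**2/2 - 4*k - 1.
Set up (1)·f(k+1) − (1)·f(k) − (k**3 - 3*k**2/2 - 4*k - 1) = 0.
Degrees (0,0,3) ⇒ d ≤ 4.
Solve for f: f(k) = k*(k**3 - 4*k**2 - 4*k + 3)/4 (degree 4 ≤ 4).
Certificate R = B(k−1)f/C = k*(k**3 - 4*k**2 - 4*k + 3)/(2*(2*k**3 - 3*k**2 - 8*k - 2)) gives s_k = k*(-k**3 + 4*k**2 + 4*k - 3).
Verify: -4*k**3 + 6*k**2 + 16*k + 4 matches t_k.
Σ_(k=1)^(8) t_k = s_(9) − s_(1) = -3348 − (4) = -3352.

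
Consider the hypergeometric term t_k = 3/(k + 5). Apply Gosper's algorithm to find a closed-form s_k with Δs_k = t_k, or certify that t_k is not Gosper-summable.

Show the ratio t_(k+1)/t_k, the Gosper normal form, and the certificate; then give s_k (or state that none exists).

t_(k+1)/t_k = (k + 5)/(k + 6).
Gosper form: A/B · C(k+1)/C(k) with A=k + 5, B=k + 6, C=1.
f must satisfy (k + 5)·f(k+1) − (k + 5)·f(k) = 1.
deg f ≤ 0 (via 1,1,0).
Put f(k) = c0: A·f(k+1) − B(k−1)·f(k) − C = -1; need -1 = 0 — inconsistent ⇒ no f, not summable.

none — t_k is not Gosper-summable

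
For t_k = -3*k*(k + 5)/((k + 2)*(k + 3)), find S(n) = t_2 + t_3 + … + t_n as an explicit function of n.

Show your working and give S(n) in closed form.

S(n) = 3*(-2*n**2 - n + 3)/(2*(n + 3))

The ratio is (k + 1)*(k + 2)*(k + 6)/(k*(k + 4)*(k + 5)).
Gosper form: A/B · C(k+1)/C(k) with A=k + 2, B=k + 4, C=k**2 + 5*k.
Solve (k + 2)·f(k+1) − (k + 3)·f(k) = k**2 + 5*k.
Degrees (1,1,2) ⇒ d ≤ 2.
Coefficient equations give f(k) = k*(k - 1).
Certificate R = B(k−1)f/C = (k - 1)*(k + 3)/(k + 5) gives s_k = 3*k*(1 - k)/(k + 2).
Verify: 3*k*(-k - 5)/(k**2 + 5*k + 6) matches t_k.
s_(n+1) = 3*n*(-n - 1)/(n + 3) and s_(2) = -3/2, so S(n) = 3*(-2*n**2 - n + 3)/(2*(n + 3)).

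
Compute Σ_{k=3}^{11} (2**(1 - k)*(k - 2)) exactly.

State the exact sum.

Σ = 1013/1024

t_(k+1)/t_k = (k - 1)/(2*(k - 2)).
A = 1/2, B = 1, C = k - 2.
Set up (1/2)·f(k+1) − (1)·f(k) − (k - 2) = 0.
From deg A=0, deg B=0, deg C=1: d=1.
Solving with deg f ≤ 1: f(k) = -2*(k - 1).
Then R = B(k−1)f/C = -2*(k - 1)/(k - 2), so s_k = R(k)·t_k = 2**(2 - k)*(1 - k).
Check: Δs_k = 2**(1 - k)*(k - 2). ✓
Evaluate s at k=12 and k=3: -11/1024 and -1; difference 1013/1024.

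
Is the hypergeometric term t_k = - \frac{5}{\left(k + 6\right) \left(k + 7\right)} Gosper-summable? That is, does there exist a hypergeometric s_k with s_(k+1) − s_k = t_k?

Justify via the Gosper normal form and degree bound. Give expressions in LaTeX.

r(k) = (k + 6)/(k + 8) after simplifying.
Take A(k)=k + 6, B(k)=k + 8, C(k)=1.
f must satisfy (k + 6)·f(k+1) − (k + 7)·f(k) = 1.
Bound: deg f ≤ 1.
A polynomial solution: f(k) = k/6.
Get s_k = R·t_k = -5*k/(6*k + 36) with R(k) = B(k−1)f(k)/C(k) = k*(k + 7)/6.
Verify: -5/(k**2 + 13*k + 42) matches t_k.

Yes. s_k = - \frac{5 k}{6 k + 36}.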